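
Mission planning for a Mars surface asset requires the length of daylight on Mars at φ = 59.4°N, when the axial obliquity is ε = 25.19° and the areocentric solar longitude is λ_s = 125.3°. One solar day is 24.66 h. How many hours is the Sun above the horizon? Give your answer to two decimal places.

17.64 h

sin δ = sin 25.19° × sin 125.3° = 0.34737, so δ = +20.326°.
cos H₀ = −tan φ · tan δ = −tan(+59.4°) × tan(+20.326°) = -0.6264, so H₀ = 2.2477 rad = 128.78°.
Daylight = 2H₀/(2π) × 24.66 h = (2.2477/π) × 24.66 = 17.64 h.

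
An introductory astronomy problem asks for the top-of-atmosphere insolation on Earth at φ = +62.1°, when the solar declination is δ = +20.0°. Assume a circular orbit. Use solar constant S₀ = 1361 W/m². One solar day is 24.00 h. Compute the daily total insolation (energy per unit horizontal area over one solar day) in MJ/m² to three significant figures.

38.3 MJ/m²

cos H₀ = −tan(+62.1°) tan(+20.000°) = -0.6874, H₀ = 2.3287 rad.
Bracket: H₀ sin φ sin δ + cos φ cos δ sin H₀ = 2.3287×0.88377×0.34202 + 0.46793×0.93969×0.72626 = 0.703889 + 0.319343 = 1.023232.
Q̄ = (S₀/π) × [bracket] = (1361/π) × 1.023232 = 443.28 W/m².
Daily total = Q̄ × 24.00 h × 3600 s/h = 443.28 × 24.00 × 3600 / 10⁶ = 38.30 MJ/m².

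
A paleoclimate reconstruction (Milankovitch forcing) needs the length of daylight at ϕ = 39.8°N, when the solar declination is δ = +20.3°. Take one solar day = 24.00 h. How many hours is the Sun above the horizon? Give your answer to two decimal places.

14.39 h

cos h₀ = −tan ϕ · tan δ = −tan(+39.8°) × tan(+20.300°) = -0.3082, so h₀ = 1.8841 rad = 107.95°.
Daylight = 2h₀/(2π) × 24.00 h = (1.8841/π) × 24.00 = 14.39 h.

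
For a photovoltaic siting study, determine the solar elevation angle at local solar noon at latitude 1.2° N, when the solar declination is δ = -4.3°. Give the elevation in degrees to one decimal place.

84.5°

At local noon the hour angle is zero, so the zenith angle equals |ϕ − δ| = |+1.2° − (-4.300°)| = 5.500°.
Elevation = 90° − 5.500° = 84.5°.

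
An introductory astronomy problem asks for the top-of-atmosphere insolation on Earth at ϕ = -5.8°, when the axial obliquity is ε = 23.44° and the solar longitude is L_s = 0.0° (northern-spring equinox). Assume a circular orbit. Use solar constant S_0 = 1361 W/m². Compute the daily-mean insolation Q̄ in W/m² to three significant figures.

Q̄ ≈ 431 W/m²

Solar declination: sin δ = sin ε · sin L_s = sin 23.44° × sin 0.0° = 0.00000, so δ = +0.000°.
cos h₀ = −tan(-5.8°) tan(+0.000°) = 0.0000, h₀ = 1.5708 rad.
Bracket: h₀ sin ϕ sin δ + cos ϕ cos δ sin h₀ = 1.5708×-0.10106×0.00000 + 0.99488×1.00000×1.00000 = -0.000000 + 0.994880 = 0.994880.
Q̄ = (S_0/π) × [bracket] = (1361/π) × 0.994880 = 431.0 W/m².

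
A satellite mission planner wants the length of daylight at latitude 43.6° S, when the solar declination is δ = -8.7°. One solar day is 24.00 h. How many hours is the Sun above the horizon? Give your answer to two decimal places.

cos H₀ = −tan φ · tan δ = −tan(-43.6°) × tan(-8.700°) = -0.1457, so H₀ = 1.7170 rad = 98.38°.
Daylight = 2H₀/(2π) × 24.00 h = (1.7170/π) × 24.00 = 13.12 h.

13.12 h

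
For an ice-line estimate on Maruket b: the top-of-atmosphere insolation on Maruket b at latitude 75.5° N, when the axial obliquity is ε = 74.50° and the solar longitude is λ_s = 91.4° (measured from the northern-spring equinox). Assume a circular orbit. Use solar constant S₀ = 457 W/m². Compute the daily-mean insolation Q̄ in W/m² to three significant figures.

Q̄ ≈ 426 W/m²

Solar declination: sin δ = sin ε · sin λ_s = sin 74.50° × sin 91.4° = 0.96334, so δ = +74.438°.
cos H₀ = −tan(+75.5°) tan(+74.438°) = -13.8850 ≤ −1 ⇒ polar day, H₀ = π.
Bracket: H₀ sin φ sin δ + cos φ cos δ sin H₀ = 3.1416×0.96815×0.96334 + 0.25038×0.26827×0.00000 = 2.930037 + 0.000000 = 2.930037.
Q̄ = (S₀/π) × [bracket] = (457/π) × 2.930037 = 426.2 W/m².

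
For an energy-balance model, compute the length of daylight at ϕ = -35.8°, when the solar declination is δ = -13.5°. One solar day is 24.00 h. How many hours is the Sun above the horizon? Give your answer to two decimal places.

13.33 h

cos h₀ = −tan ϕ · tan δ = −tan(-35.8°) × tan(-13.500°) = -0.1732, so h₀ = 1.7448 rad = 99.97°.
Daylight = 2h₀/(2π) × 24.00 h = (1.7448/π) × 24.00 = 13.33 h.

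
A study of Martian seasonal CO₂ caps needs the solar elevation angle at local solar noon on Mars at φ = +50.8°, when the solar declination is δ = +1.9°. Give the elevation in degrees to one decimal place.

41.1°

At local noon the hour angle is zero, so the zenith angle equals |φ − δ| = |+50.8° − (+1.900°)| = 48.900°.
Elevation = 90° − 48.900° = 41.1°.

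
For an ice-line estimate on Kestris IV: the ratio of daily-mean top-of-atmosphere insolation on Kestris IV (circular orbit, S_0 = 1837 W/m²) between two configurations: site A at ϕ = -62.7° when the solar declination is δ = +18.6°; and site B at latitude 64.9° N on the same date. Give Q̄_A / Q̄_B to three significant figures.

— Configuration A (ϕ=-62.7°):
cos h₀ = −tan(-62.7°) tan(+18.600°) = 0.6520, h₀ = 0.8605 rad.
Bracket: h₀ sin ϕ sin δ + cos ϕ cos δ sin h₀ = 0.8605×-0.88862×0.31896 + 0.45865×0.94777×0.75819 = -0.243895 + 0.329581 = 0.085686.
Q̄ = (S_0/π) × [bracket] = (1837/π) × 0.085686 = 50.104 W/m².
— Configuration B (ϕ=+64.9°):
cos h₀ = −tan(+64.9°) tan(+18.600°) = -0.7184, h₀ = 2.3723 rad.
Bracket: h₀ sin ϕ sin δ + cos ϕ cos δ sin h₀ = 2.3723×0.90557×0.31896 + 0.42420×0.94777×0.69560 = 0.685217 + 0.279662 = 0.964879.
Q̄ = (S_0/π) × [bracket] = (1837/π) × 0.964879 = 564.20 W/m².
Ratio Q̄_A / Q̄_B = 50.104 / 564.20 = 0.08881.

Q̄_A / Q̄_B ≈ 0.0888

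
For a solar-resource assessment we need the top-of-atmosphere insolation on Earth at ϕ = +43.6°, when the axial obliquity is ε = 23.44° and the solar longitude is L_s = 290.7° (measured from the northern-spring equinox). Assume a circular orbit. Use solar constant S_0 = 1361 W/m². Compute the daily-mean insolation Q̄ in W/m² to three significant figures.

Q̄ ≈ 138 W/m²

Solar declination: sin δ = sin ε · sin L_s = sin 23.44° × sin 290.7° = -0.37211, so δ = -21.846°.
cos h₀ = −tan(+43.6°) tan(-21.846°) = 0.3818, h₀ = 1.1791 rad.
Bracket: h₀ sin ϕ sin δ + cos ϕ cos δ sin h₀ = 1.1791×0.68962×-0.37211 + 0.72417×0.92819×0.92426 = -0.302574 + 0.621257 = 0.318683.
Q̄ = (S_0/π) × [bracket] = (1361/π) × 0.318683 = 138.1 W/m².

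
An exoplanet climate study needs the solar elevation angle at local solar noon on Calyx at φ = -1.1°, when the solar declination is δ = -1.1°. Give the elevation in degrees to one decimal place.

90.0°

At local noon the hour angle is zero, so the zenith angle equals |φ − δ| = |-1.1° − (-1.100°)| = 0.000°.
Elevation = 90° − 0.000° = 90.0°.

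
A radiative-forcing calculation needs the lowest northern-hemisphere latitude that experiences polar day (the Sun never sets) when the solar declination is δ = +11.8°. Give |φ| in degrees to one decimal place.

Polar day requires cos H₀ = −tan φ tan δ ≤ −1, i.e. tan φ tan δ ≥ 1.
The boundary is |tan φ| · |tan δ| = 1, so |φ| = 90° − |δ| = 90° − 11.8° = 78.2° in the northern hemisphere.

|φ| = 78.2°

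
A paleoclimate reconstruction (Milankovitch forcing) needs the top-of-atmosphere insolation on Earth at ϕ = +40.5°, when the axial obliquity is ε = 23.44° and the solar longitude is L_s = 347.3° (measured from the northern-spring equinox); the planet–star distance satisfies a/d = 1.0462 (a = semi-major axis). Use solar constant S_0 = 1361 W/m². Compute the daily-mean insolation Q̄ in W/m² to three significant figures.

Solar declination: sin δ = sin ε · sin L_s = sin 23.44° × sin 347.3° = -0.08745, so δ = -5.017°.
cos h₀ = −tan(+40.5°) tan(-5.017°) = 0.0750, h₀ = 1.4957 rad.
Bracket: h₀ sin ϕ sin δ + cos ϕ cos δ sin h₀ = 1.4957×0.64945×-0.08745 + 0.76041×0.99617×0.99719 = -0.084947 + 0.755369 = 0.670422.
Inverse-square distance factor (a/d)² = 1.0462² = 1.094534.
Q̄ = (S_0/π) × 1.094534 × [bracket] = (1361/π) × 1.094534 × 0.670422 = 317.9 W/m².

Q̄ ≈ 318 W/m²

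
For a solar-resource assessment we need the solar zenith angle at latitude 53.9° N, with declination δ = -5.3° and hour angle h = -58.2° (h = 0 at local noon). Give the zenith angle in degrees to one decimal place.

θ_z = 76.4°

cos θ_z = sin ϕ sin δ + cos ϕ cos δ cos h = -0.074635 + 0.309153 = 0.234518.
θ_z = arccos(0.234518) = 76.4°.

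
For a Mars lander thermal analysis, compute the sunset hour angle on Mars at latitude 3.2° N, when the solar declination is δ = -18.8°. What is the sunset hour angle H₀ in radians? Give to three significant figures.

cos H₀ = −tan φ · tan δ = −tan(+3.2°) × tan(-18.800°) = 0.0190, so H₀ = 1.5518 rad = 88.91°.

H₀ = 1.55 rad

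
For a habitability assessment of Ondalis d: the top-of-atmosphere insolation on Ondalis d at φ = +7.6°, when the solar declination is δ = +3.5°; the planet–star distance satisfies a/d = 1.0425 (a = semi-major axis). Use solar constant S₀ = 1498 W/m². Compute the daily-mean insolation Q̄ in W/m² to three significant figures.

cos H₀ = −tan(+7.6°) tan(+3.500°) = -0.0082, H₀ = 1.5790 rad.
Bracket: H₀ sin φ sin δ + cos φ cos δ sin H₀ = 1.5790×0.13226×0.06105 + 0.99122×0.99813×0.99997 = 0.012750 + 0.989337 = 1.002087.
Inverse-square distance factor (a/d)² = 1.0425² = 1.086806.
Q̄ = (S₀/π) × 1.086806 × [bracket] = (1498/π) × 1.086806 × 1.002087 = 519.3 W/m².

Q̄ ≈ 519 W/m²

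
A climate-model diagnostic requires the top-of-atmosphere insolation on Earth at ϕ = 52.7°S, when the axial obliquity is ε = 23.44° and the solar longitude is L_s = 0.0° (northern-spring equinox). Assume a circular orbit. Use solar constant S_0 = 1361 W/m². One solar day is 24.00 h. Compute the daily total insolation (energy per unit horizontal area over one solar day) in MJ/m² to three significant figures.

22.7 MJ/m²

Solar declination: sin δ = sin ε · sin L_s = sin 23.44° × sin 0.0° = 0.00000, so δ = +0.000°.
cos h₀ = −tan(-52.7°) tan(+0.000°) = 0.0000, h₀ = 1.5708 rad.
Bracket: h₀ sin ϕ sin δ + cos ϕ cos δ sin h₀ = 1.5708×-0.79547×0.00000 + 0.60599×1.00000×1.00000 = -0.000000 + 0.605990 = 0.605990.
Q̄ = (S_0/π) × [bracket] = (1361/π) × 0.605990 = 262.53 W/m².
Daily total = Q̄ × 24.00 h × 3600 s/h = 262.53 × 24.00 × 3600 / 10⁶ = 22.68 MJ/m².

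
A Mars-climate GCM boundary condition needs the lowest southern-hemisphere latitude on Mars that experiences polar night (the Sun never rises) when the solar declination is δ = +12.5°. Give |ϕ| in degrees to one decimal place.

Polar night requires cos h₀ = −tan ϕ tan δ ≥ 1, i.e. tan ϕ tan δ ≤ −1.
The boundary is |tan ϕ| · |tan δ| = 1, so |ϕ| = 90° − |δ| = 90° − 12.5° = 77.5° in the southern hemisphere.

|ϕ| = 77.5°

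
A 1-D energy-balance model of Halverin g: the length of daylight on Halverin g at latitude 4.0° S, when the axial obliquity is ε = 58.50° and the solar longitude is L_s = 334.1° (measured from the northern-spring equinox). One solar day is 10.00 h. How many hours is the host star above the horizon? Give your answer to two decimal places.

5.09 h

Solar declination: sin δ = sin ε · sin L_s = sin 58.50° × sin 334.1° = -0.37243, so δ = -21.866°.
cos h₀ = −tan ϕ · tan δ = −tan(-4.0°) × tan(-21.866°) = -0.0281, so h₀ = 1.5989 rad = 91.61°.
Daylight = 2h₀/(2π) × 10.00 h = (1.5989/π) × 10.00 = 5.09 h.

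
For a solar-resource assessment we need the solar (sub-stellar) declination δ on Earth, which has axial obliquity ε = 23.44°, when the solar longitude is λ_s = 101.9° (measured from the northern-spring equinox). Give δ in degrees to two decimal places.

sin δ = sin ε · sin λ_s = sin 23.44° × sin 101.9° = 0.389240.
δ = arcsin(0.389240) = +22.91°.

δ = +22.91°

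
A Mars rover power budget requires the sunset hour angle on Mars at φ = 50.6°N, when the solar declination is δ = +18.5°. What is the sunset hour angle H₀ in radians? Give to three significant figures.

cos H₀ = −tan φ · tan δ = −tan(+50.6°) × tan(+18.500°) = -0.4073, so H₀ = 1.9903 rad = 114.04°.

H₀ = 1.99 rad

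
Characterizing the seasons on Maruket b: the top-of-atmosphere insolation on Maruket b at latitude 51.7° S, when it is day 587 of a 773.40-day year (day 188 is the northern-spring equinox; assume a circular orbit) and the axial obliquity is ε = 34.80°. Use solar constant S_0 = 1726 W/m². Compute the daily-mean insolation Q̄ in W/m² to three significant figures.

Solar longitude: L_s = 360° × (587 − 188)/773.40 = 185.725°.
sin δ = sin 34.80° × sin 185.725° = -0.05693, so δ = -3.264°.
cos h₀ = −tan(-51.7°) tan(-3.264°) = -0.0722, h₀ = 1.6431 rad.
Bracket: h₀ sin ϕ sin δ + cos ϕ cos δ sin h₀ = 1.6431×-0.78478×-0.05693 + 0.61978×0.99838×0.99739 = 0.073410 + 0.617161 = 0.690571.
Q̄ = (S_0/π) × [bracket] = (1726/π) × 0.690571 = 379.4 W/m².

Q̄ ≈ 379 W/m²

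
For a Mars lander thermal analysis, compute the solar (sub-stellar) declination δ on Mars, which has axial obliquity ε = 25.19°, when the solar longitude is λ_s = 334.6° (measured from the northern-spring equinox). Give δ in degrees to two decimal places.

δ = -10.52°

sin δ = sin ε · sin λ_s = sin 25.19° × sin 334.6° = -0.182564.
δ = arcsin(-0.182564) = -10.52°.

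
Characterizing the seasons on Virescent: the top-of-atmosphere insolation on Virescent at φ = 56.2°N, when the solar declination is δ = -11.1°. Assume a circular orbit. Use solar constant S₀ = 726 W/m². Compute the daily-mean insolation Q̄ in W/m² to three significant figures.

Q̄ ≈ 73.5 W/m²

cos H₀ = −tan(+56.2°) tan(-11.100°) = 0.2931, H₀ = 1.2734 rad.
Bracket: H₀ sin φ sin δ + cos φ cos δ sin H₀ = 1.2734×0.83098×-0.19252 + 0.55630×0.98129×0.95609 = -0.203719 + 0.521922 = 0.318203.
Q̄ = (S₀/π) × [bracket] = (726/π) × 0.318203 = 73.53 W/m².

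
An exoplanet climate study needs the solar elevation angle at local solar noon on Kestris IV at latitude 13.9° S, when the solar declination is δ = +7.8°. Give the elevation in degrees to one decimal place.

At local noon the hour angle is zero, so the zenith angle equals |ϕ − δ| = |-13.9° − (+7.800°)| = 21.700°.
Elevation = 90° − 21.700° = 68.3°.

68.3°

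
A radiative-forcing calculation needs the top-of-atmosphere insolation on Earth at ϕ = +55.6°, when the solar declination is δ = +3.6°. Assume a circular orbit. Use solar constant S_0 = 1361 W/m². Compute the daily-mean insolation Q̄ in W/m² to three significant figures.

cos h₀ = −tan(+55.6°) tan(+3.600°) = -0.0919, h₀ = 1.6628 rad.
Bracket: h₀ sin ϕ sin δ + cos ϕ cos δ sin h₀ = 1.6628×0.82511×0.06279 + 0.56497×0.99803×0.99577 = 0.086147 + 0.561472 = 0.647619.
Q̄ = (S_0/π) × [bracket] = (1361/π) × 0.647619 = 280.6 W/m².

Q̄ ≈ 281 W/m²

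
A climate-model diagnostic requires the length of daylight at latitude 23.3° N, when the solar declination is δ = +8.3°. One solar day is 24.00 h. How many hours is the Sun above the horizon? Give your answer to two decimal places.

cos H₀ = −tan φ · tan δ = −tan(+23.3°) × tan(+8.300°) = -0.0628, so H₀ = 1.6337 rad = 93.60°.
Daylight = 2H₀/(2π) × 24.00 h = (1.6337/π) × 24.00 = 12.48 h.

12.48 h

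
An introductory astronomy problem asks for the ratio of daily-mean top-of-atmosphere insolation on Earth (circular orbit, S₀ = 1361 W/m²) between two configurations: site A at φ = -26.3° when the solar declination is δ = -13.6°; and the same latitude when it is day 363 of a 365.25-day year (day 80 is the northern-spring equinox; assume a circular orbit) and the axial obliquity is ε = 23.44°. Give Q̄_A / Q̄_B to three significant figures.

— Configuration A (φ=-26.3°):
cos H₀ = −tan(-26.3°) tan(-13.600°) = -0.1196, H₀ = 1.6907 rad.
Bracket: H₀ sin φ sin δ + cos φ cos δ sin H₀ = 1.6907×-0.44307×-0.23514 + 0.89649×0.97196×0.99283 = 0.176143 + 0.865105 = 1.041248.
Q̄ = (S₀/π) × [bracket] = (1361/π) × 1.041248 = 451.09 W/m².
— Configuration B (φ=-26.3°):
Solar longitude: λ_s = 360° × (363 − 80)/365.25 = 278.932°.
sin δ = sin 23.44° × sin 278.932° = -0.39296, so δ = -23.139°.
cos H₀ = −tan(-26.3°) tan(-23.139°) = -0.2112, H₀ = 1.7836 rad.
Bracket: H₀ sin φ sin δ + cos φ cos δ sin H₀ = 1.7836×-0.44307×-0.39296 + 0.89649×0.91955×0.97744 = 0.310540 + 0.805770 = 1.116310.
Q̄ = (S₀/π) × [bracket] = (1361/π) × 1.116310 = 483.61 W/m².
Ratio Q̄_A / Q̄_B = 451.09 / 483.61 = 0.9328.

Q̄_A / Q̄_B ≈ 0.933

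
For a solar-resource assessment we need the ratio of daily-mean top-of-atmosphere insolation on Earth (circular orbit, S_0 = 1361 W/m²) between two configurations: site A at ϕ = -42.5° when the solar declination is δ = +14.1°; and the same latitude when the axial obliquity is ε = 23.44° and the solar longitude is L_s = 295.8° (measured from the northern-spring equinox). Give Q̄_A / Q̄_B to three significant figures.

Q̄_A / Q̄_B ≈ 0.428

— Configuration A (ϕ=-42.5°):
cos h₀ = −tan(-42.5°) tan(+14.100°) = 0.2302, h₀ = 1.3385 rad.
Bracket: h₀ sin ϕ sin δ + cos ϕ cos δ sin h₀ = 1.3385×-0.67559×0.24362 + 0.73728×0.96987×0.97315 = -0.220300 + 0.695866 = 0.475566.
Q̄ = (S_0/π) × [bracket] = (1361/π) × 0.475566 = 206.02 W/m².
— Configuration B (ϕ=-42.5°):
Solar declination: sin δ = sin ε · sin L_s = sin 23.44° × sin 295.8° = -0.35814, so δ = -20.986°.
cos h₀ = −tan(-42.5°) tan(-20.986°) = -0.3515, h₀ = 1.9300 rad.
Bracket: h₀ sin ϕ sin δ + cos ϕ cos δ sin h₀ = 1.9300×-0.67559×-0.35814 + 0.73728×0.93367×0.93619 = 0.466975 + 0.644451 = 1.111426.
Q̄ = (S_0/π) × [bracket] = (1361/π) × 1.111426 = 481.49 W/m².
Ratio Q̄_A / Q̄_B = 206.02 / 481.49 = 0.4279.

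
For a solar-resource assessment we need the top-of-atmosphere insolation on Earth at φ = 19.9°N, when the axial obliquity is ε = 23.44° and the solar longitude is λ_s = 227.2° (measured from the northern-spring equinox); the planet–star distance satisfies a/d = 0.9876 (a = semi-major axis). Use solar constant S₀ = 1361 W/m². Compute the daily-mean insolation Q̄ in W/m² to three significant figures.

Solar declination: sin δ = sin ε · sin λ_s = sin 23.44° × sin 227.2° = -0.29187, so δ = -16.970°.
cos H₀ = −tan(+19.9°) tan(-16.970°) = 0.1105, H₀ = 1.4601 rad.
Bracket: H₀ sin φ sin δ + cos φ cos δ sin H₀ = 1.4601×0.34038×-0.29187 + 0.94029×0.95646×0.99388 = -0.145056 + 0.893846 = 0.748790.
Inverse-square distance factor (a/d)² = 0.9876² = 0.975354.
Q̄ = (S₀/π) × 0.975354 × [bracket] = (1361/π) × 0.975354 × 0.748790 = 316.4 W/m².

Q̄ ≈ 316 W/m²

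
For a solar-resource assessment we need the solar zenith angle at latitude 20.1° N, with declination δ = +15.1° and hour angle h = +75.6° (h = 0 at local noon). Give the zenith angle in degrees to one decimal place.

cos θ_z = sin ϕ sin δ + cos ϕ cos δ cos h = 0.089525 + 0.225480 = 0.315005.
θ_z = arccos(0.315005) = 71.6°.

θ_z = 71.6°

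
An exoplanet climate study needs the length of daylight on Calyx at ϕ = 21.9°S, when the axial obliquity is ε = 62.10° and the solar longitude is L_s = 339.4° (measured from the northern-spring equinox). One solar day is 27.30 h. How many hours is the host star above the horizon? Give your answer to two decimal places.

14.80 h

Solar declination: sin δ = sin ε · sin L_s = sin 62.10° × sin 339.4° = -0.31095, so δ = -18.116°.
cos h₀ = −tan ϕ · tan δ = −tan(-21.9°) × tan(-18.116°) = -0.1315, so h₀ = 1.7027 rad = 97.56°.
Daylight = 2h₀/(2π) × 27.30 h = (1.7027/π) × 27.30 = 14.80 h.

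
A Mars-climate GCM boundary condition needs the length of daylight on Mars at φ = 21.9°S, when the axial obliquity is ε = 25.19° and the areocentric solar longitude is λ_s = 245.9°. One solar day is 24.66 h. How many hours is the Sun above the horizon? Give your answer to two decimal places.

13.67 h

sin δ = sin 25.19° × sin 245.9° = -0.38852, so δ = -22.863°.
cos H₀ = −tan φ · tan δ = −tan(-21.9°) × tan(-22.863°) = -0.1695, so H₀ = 1.7411 rad = 99.76°.
Daylight = 2H₀/(2π) × 24.66 h = (1.7411/π) × 24.66 = 13.67 h.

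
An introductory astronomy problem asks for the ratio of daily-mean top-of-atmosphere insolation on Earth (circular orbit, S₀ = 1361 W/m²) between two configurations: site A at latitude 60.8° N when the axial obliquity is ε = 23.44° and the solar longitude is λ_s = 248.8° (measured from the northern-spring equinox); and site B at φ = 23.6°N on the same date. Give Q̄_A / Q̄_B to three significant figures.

— Configuration A (φ=+60.8°):
Solar declination: sin δ = sin ε · sin λ_s = sin 23.44° × sin 248.8° = -0.37087, so δ = -21.769°.
cos H₀ = −tan(+60.8°) tan(-21.769°) = 0.7145, H₀ = 0.7748 rad.
Bracket: H₀ sin φ sin δ + cos φ cos δ sin H₀ = 0.7748×0.87292×-0.37087 + 0.48786×0.92869×0.69959 = -0.250834 + 0.316964 = 0.066130.
Q̄ = (S₀/π) × [bracket] = (1361/π) × 0.066130 = 28.649 W/m².
— Configuration B (φ=+23.6°):
cos H₀ = −tan(+23.6°) tan(-21.769°) = 0.1745, H₀ = 1.3954 rad.
Bracket: H₀ sin φ sin δ + cos φ cos δ sin H₀ = 1.3954×0.40035×-0.37087 + 0.91636×0.92869×0.98466 = -0.207186 + 0.837960 = 0.630774.
Q̄ = (S₀/π) × [bracket] = (1361/π) × 0.630774 = 273.26 W/m².
Ratio Q̄_A / Q̄_B = 28.649 / 273.26 = 0.1048.

Q̄_A / Q̄_B ≈ 0.105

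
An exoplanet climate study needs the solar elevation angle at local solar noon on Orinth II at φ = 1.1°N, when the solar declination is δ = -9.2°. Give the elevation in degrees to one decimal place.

At local noon the hour angle is zero, so the zenith angle equals |φ − δ| = |+1.1° − (-9.200°)| = 10.300°.
Elevation = 90° − 10.300° = 79.7°.

79.7°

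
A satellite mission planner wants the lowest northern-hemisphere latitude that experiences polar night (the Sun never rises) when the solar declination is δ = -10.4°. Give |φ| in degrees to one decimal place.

|φ| = 79.6°

Polar night requires cos H₀ = −tan φ tan δ ≥ 1, i.e. tan φ tan δ ≤ −1.
The boundary is |tan φ| · |tan δ| = 1, so |φ| = 90° − |δ| = 90° − 10.4° = 79.6° in the northern hemisphere.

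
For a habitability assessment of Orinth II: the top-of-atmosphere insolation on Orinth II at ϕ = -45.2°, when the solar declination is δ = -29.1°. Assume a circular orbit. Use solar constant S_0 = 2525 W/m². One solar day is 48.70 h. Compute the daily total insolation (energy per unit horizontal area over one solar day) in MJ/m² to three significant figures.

cos h₀ = −tan(-45.2°) tan(-29.100°) = -0.5605, h₀ = 2.1658 rad.
Bracket: h₀ sin ϕ sin δ + cos ϕ cos δ sin h₀ = 2.1658×-0.70957×-0.48634 + 0.70463×0.87377×0.82816 = 0.747401 + 0.509885 = 1.257286.
Q̄ = (S_0/π) × [bracket] = (2525/π) × 1.257286 = 1010.5 W/m².
Daily total = Q̄ × 48.70 h × 3600 s/h = 1010.5 × 48.70 × 3600 / 10⁶ = 177.2 MJ/m².

177 MJ/m²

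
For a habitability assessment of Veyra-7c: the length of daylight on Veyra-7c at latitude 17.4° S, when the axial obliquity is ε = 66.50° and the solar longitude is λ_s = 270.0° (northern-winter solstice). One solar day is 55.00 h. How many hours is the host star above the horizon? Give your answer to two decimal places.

Solar declination: sin δ = sin ε · sin λ_s = sin 66.50° × sin 270.0° = -0.91706, so δ = -66.500°.
cos H₀ = −tan φ · tan δ = −tan(-17.4°) × tan(-66.500°) = -0.7207, so H₀ = 2.3756 rad = 136.11°.
Daylight = 2H₀/(2π) × 55.00 h = (2.3756/π) × 55.00 = 41.59 h.

41.59 h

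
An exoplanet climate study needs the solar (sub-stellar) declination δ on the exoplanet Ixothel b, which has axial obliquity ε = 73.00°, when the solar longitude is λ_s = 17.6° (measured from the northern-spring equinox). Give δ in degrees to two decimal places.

sin δ = sin ε · sin λ_s = sin 73.00° × sin 17.6° = 0.289158.
δ = arcsin(0.289158) = +16.81°.

δ = +16.81°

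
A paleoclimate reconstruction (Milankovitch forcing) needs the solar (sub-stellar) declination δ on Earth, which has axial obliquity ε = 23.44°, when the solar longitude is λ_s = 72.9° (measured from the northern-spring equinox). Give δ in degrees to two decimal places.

δ = +22.35°

sin δ = sin ε · sin λ_s = sin 23.44° × sin 72.9° = 0.380203.
δ = arcsin(0.380203) = +22.35°.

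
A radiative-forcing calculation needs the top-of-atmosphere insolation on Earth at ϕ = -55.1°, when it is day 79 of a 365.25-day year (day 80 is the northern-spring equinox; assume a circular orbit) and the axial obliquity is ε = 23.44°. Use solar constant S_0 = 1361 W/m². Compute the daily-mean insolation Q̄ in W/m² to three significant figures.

Q̄ ≈ 252 W/m²

Solar longitude: L_s = 360° × (79 − 80)/365.25 = -0.986°, i.e. -0.986° + 360° = 359.014°.
sin δ = sin 23.44° × sin 359.014° = -0.00684, so δ = -0.392°.
cos h₀ = −tan(-55.1°) tan(-0.392°) = -0.0098, h₀ = 1.5806 rad.
Bracket: h₀ sin ϕ sin δ + cos ϕ cos δ sin h₀ = 1.5806×-0.82015×-0.00684 + 0.57215×0.99998×0.99995 = 0.008867 + 0.572110 = 0.580977.
Q̄ = (S_0/π) × [bracket] = (1361/π) × 0.580977 = 251.7 W/m².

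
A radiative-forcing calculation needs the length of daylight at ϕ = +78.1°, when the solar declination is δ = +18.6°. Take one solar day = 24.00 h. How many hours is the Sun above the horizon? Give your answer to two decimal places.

Sunrise equation: cos h₀ = −tan ϕ · tan δ = -1.5970 ≤ −1, so the Sun never sets (polar day) and h₀ = π.
Daylight = 2h₀/(2π) × 24.00 h = (3.1416/π) × 24.00 = 24.00 h.

24.00 h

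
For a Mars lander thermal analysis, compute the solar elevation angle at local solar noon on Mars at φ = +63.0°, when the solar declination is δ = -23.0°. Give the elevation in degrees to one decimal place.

4.0°

At local noon the hour angle is zero, so the zenith angle equals |φ − δ| = |+63.0° − (-23.000°)| = 86.000°.
Elevation = 90° − 86.000° = 4.0°.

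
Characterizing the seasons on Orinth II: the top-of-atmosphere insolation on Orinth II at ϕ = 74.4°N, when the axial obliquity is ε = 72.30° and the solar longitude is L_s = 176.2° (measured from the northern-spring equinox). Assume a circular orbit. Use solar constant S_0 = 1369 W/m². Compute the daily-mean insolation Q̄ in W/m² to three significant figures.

Solar declination: sin δ = sin ε · sin L_s = sin 72.30° × sin 176.2° = 0.06314, so δ = +3.620°.
cos h₀ = −tan(+74.4°) tan(+3.620°) = -0.2266, h₀ = 1.7994 rad.
Bracket: h₀ sin ϕ sin δ + cos ϕ cos δ sin h₀ = 1.7994×0.96316×0.06314 + 0.26892×0.99800×0.97399 = 0.109429 + 0.261402 = 0.370831.
Q̄ = (S_0/π) × [bracket] = (1369/π) × 0.370831 = 161.6 W/m².

Q̄ ≈ 162 W/m²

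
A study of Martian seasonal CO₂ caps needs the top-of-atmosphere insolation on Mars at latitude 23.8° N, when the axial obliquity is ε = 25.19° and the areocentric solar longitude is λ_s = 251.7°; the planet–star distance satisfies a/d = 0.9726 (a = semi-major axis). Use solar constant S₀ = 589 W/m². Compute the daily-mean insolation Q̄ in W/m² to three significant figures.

Q̄ ≈ 106 W/m²

sin δ = sin 25.19° × sin 251.7° = -0.40410, so δ = -23.834°.
cos H₀ = −tan(+23.8°) tan(-23.834°) = 0.1948, H₀ = 1.3747 rad.
Bracket: H₀ sin φ sin δ + cos φ cos δ sin H₀ = 1.3747×0.40355×-0.40410 + 0.91496×0.91472×0.98083 = -0.224179 + 0.820888 = 0.596709.
Inverse-square distance factor (a/d)² = 0.9726² = 0.945951.
Q̄ = (S₀/π) × 0.945951 × [bracket] = (589/π) × 0.945951 × 0.596709 = 105.8 W/m².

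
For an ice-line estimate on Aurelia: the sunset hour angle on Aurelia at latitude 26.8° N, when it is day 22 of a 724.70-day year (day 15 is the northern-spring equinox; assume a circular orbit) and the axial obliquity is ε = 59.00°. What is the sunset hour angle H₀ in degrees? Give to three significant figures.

Solar longitude: λ_s = 360° × (22 − 15)/724.70 = 3.477°.
sin δ = sin 59.00° × sin 3.477° = 0.05199, so δ = +2.980°.
cos H₀ = −tan φ · tan δ = −tan(+26.8°) × tan(+2.980°) = -0.0263, so H₀ = 1.5971 rad = 91.51°.

H₀ = 91.5°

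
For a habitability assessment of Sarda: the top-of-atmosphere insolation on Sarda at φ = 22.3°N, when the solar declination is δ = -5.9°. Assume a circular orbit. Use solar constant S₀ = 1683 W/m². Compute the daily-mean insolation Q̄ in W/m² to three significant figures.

cos H₀ = −tan(+22.3°) tan(-5.900°) = 0.0424, H₀ = 1.5284 rad.
Bracket: H₀ sin φ sin δ + cos φ cos δ sin H₀ = 1.5284×0.37946×-0.10279 + 0.92521×0.99470×0.99910 = -0.059615 + 0.919478 = 0.859863.
Q̄ = (S₀/π) × [bracket] = (1683/π) × 0.859863 = 460.6 W/m².

Q̄ ≈ 461 W/m²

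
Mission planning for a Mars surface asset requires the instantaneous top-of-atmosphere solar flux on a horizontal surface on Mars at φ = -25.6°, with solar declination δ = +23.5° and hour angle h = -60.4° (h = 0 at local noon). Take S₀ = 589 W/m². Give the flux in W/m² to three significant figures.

cos θ_z = sin φ sin δ + cos φ cos δ cos h = -0.172294 + 0.408507 = 0.236213.
Flux = S₀ · cos θ_z = 589 × 0.236213 = 139.1 W/m².

139 W/m²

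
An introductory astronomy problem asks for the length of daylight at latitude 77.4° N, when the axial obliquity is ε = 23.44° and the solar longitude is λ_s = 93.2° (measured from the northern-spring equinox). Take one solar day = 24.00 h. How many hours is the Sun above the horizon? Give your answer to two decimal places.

Solar declination: sin δ = sin ε · sin λ_s = sin 23.44° × sin 93.2° = 0.39717, so δ = +23.401°.
Sunrise equation: cos H₀ = −tan φ · tan δ = -1.9361 ≤ −1, so the Sun never sets (polar day) and H₀ = π.
Daylight = 2H₀/(2π) × 24.00 h = (3.1416/π) × 24.00 = 24.00 h.

24.00 h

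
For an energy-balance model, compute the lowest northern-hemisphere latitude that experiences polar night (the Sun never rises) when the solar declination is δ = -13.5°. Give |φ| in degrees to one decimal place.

|φ| = 76.5°

Polar night requires cos H₀ = −tan φ tan δ ≥ 1, i.e. tan φ tan δ ≤ −1.
The boundary is |tan φ| · |tan δ| = 1, so |φ| = 90° − |δ| = 90° − 13.5° = 76.5° in the northern hemisphere.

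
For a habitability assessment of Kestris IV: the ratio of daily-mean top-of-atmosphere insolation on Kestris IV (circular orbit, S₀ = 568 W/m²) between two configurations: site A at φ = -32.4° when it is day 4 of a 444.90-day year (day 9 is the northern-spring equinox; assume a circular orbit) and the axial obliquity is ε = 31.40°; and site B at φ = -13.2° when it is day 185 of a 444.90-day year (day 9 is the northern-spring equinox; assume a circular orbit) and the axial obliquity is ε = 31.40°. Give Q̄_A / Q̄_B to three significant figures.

— Configuration A (φ=-32.4°):
Solar longitude: λ_s = 360° × (4 − 9)/444.90 = -4.046°, i.e. -4.046° + 360° = 355.954°.
sin δ = sin 31.40° × sin 355.954° = -0.03676, so δ = -2.107°.
cos H₀ = −tan(-32.4°) tan(-2.107°) = -0.0233, H₀ = 1.5941 rad.
Bracket: H₀ sin φ sin δ + cos φ cos δ sin H₀ = 1.5941×-0.53583×-0.03676 + 0.84433×0.99932×0.99973 = 0.031399 + 0.843528 = 0.874927.
Q̄ = (S₀/π) × [bracket] = (568/π) × 0.874927 = 158.19 W/m².
— Configuration B (φ=-13.2°):
Solar longitude: λ_s = 360° × (185 − 9)/444.90 = 142.414°.
sin δ = sin 31.40° × sin 142.414° = 0.31779, so δ = +18.529°.
cos H₀ = −tan(-13.2°) tan(+18.529°) = 0.0786, H₀ = 1.4921 rad.
Bracket: H₀ sin φ sin δ + cos φ cos δ sin H₀ = 1.4921×-0.22835×0.31779 + 0.97358×0.94816×0.99691 = -0.108278 + 0.920257 = 0.811979.
Q̄ = (S₀/π) × [bracket] = (568/π) × 0.811979 = 146.81 W/m².
Ratio Q̄_A / Q̄_B = 158.19 / 146.81 = 1.078.

Q̄_A / Q̄_B ≈ 1.08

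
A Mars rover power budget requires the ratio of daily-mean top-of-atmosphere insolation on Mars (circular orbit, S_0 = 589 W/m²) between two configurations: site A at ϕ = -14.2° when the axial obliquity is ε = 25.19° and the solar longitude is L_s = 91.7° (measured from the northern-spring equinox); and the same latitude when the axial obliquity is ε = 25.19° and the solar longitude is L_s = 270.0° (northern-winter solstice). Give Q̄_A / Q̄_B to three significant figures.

Q̄_A / Q̄_B ≈ 0.687

— Configuration A (ϕ=-14.2°):
Solar declination: sin δ = sin ε · sin L_s = sin 25.19° × sin 91.7° = 0.42543, so δ = +25.178°.
cos h₀ = −tan(-14.2°) tan(+25.178°) = 0.1190, h₀ = 1.4516 rad.
Bracket: h₀ sin ϕ sin δ + cos ϕ cos δ sin h₀ = 1.4516×-0.24531×0.42543 + 0.96945×0.90499×0.99290 = -0.151492 + 0.871113 = 0.719621.
Q̄ = (S_0/π) × [bracket] = (589/π) × 0.719621 = 134.92 W/m².
— Configuration B (ϕ=-14.2°):
Solar declination: sin δ = sin ε · sin L_s = sin 25.19° × sin 270.0° = -0.42562, so δ = -25.190°.
cos h₀ = −tan(-14.2°) tan(-25.190°) = -0.1190, h₀ = 1.6901 rad.
Bracket: h₀ sin ϕ sin δ + cos ϕ cos δ sin h₀ = 1.6901×-0.24531×-0.42562 + 0.96945×0.90490×0.99289 = 0.176461 + 0.871018 = 1.047479.
Q̄ = (S_0/π) × [bracket] = (589/π) × 1.047479 = 196.39 W/m².
Ratio Q̄_A / Q̄_B = 134.92 / 196.39 = 0.6870.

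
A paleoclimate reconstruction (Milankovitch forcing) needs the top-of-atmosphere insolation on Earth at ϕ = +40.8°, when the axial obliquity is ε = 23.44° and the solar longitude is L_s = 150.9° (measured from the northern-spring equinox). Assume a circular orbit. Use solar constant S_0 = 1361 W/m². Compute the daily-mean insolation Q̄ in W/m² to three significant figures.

Q̄ ≈ 412 W/m²

Solar declination: sin δ = sin ε · sin L_s = sin 23.44° × sin 150.9° = 0.19346, so δ = +11.155°.
cos h₀ = −tan(+40.8°) tan(+11.155°) = -0.1702, h₀ = 1.7418 rad.
Bracket: h₀ sin ϕ sin δ + cos ϕ cos δ sin h₀ = 1.7418×0.65342×0.19346 + 0.75700×0.98111×0.98541 = 0.220182 + 0.731864 = 0.952046.
Q̄ = (S_0/π) × [bracket] = (1361/π) × 0.952046 = 412.4 W/m².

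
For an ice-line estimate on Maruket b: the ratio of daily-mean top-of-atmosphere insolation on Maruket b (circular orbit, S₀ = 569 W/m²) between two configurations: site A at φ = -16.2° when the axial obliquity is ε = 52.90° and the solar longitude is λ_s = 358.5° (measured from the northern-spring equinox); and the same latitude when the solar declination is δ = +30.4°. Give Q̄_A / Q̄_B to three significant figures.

Q̄_A / Q̄_B ≈ 1.57

— Configuration A (φ=-16.2°):
Solar declination: sin δ = sin ε · sin λ_s = sin 52.90° × sin 358.5° = -0.02088, so δ = -1.196°.
cos H₀ = −tan(-16.2°) tan(-1.196°) = -0.0061, H₀ = 1.5769 rad.
Bracket: H₀ sin φ sin δ + cos φ cos δ sin H₀ = 1.5769×-0.27899×-0.02088 + 0.96029×0.99978×0.99998 = 0.009186 + 0.960060 = 0.969246.
Q̄ = (S₀/π) × [bracket] = (569/π) × 0.969246 = 175.55 W/m².
— Configuration B (φ=-16.2°):
cos H₀ = −tan(-16.2°) tan(+30.400°) = 0.1705, H₀ = 1.3995 rad.
Bracket: H₀ sin φ sin δ + cos φ cos δ sin H₀ = 1.3995×-0.27899×0.50603 + 0.96029×0.86251×0.98537 = -0.197578 + 0.816142 = 0.618564.
Q̄ = (S₀/π) × [bracket] = (569/π) × 0.618564 = 112.03 W/m².
Ratio Q̄_A / Q̄_B = 175.55 / 112.03 = 1.567.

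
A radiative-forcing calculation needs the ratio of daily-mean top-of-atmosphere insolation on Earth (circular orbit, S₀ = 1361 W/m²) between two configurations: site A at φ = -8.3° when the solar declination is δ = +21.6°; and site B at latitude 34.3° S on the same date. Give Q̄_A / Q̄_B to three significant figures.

— Configuration A (φ=-8.3°):
cos H₀ = −tan(-8.3°) tan(+21.600°) = 0.0578, H₀ = 1.5130 rad.
Bracket: H₀ sin φ sin δ + cos φ cos δ sin H₀ = 1.5130×-0.14436×0.36812 + 0.98953×0.92978×0.99833 = -0.080404 + 0.918509 = 0.838105.
Q̄ = (S₀/π) × [bracket] = (1361/π) × 0.838105 = 363.08 W/m².
— Configuration B (φ=-34.3°):
cos H₀ = −tan(-34.3°) tan(+21.600°) = 0.2701, H₀ = 1.2973 rad.
Bracket: H₀ sin φ sin δ + cos φ cos δ sin H₀ = 1.2973×-0.56353×0.36812 + 0.82610×0.92978×0.96284 = -0.269121 + 0.739549 = 0.470428.
Q̄ = (S₀/π) × [bracket] = (1361/π) × 0.470428 = 203.80 W/m².
Ratio Q̄_A / Q̄_B = 363.08 / 203.80 = 1.782.

Q̄_A / Q̄_B ≈ 1.78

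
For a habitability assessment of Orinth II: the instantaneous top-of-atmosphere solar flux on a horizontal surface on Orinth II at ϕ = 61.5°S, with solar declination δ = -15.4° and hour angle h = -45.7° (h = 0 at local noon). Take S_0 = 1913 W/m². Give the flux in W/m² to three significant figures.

1.06e+03 W/m²

cos θ_z = sin ϕ sin δ + cos ϕ cos δ cos h = 0.233375 + 0.321290 = 0.554665.
Flux = S_0 · cos θ_z = 1913 × 0.554665 = 1061 W/m².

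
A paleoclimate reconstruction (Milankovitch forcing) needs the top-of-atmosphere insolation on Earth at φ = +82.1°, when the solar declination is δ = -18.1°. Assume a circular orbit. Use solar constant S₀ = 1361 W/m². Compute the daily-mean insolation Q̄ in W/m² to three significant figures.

cos H₀ = −tan(+82.1°) tan(-18.100°) = 2.3555 ≥ 1 ⇒ polar night, H₀ = 0 and Q̄ = 0.

Q̄ ≈ 0.00 W/m²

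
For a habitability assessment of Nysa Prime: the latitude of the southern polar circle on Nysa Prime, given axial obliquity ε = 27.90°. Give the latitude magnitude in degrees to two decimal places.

62.10°

The polar circle is the lowest latitude that experiences at least one full rotation of continuous darkness at the northern-summer solstice; it lies at |ϕ| = 90° − ε = 90° − 27.90° = 62.10°.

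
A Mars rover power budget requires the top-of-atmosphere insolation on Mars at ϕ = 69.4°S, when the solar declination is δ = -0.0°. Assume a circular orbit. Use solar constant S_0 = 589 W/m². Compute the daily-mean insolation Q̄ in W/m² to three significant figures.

cos h₀ = −tan(-69.4°) tan(-0.000°) = -0.0000, h₀ = 1.5708 rad.
Bracket: h₀ sin ϕ sin δ + cos ϕ cos δ sin h₀ = 1.5708×-0.93606×-0.00000 + 0.35184×1.00000×1.00000 = 0.000000 + 0.351840 = 0.351840.
Q̄ = (S_0/π) × [bracket] = (589/π) × 0.351840 = 65.96 W/m².

Q̄ ≈ 66.0 W/m²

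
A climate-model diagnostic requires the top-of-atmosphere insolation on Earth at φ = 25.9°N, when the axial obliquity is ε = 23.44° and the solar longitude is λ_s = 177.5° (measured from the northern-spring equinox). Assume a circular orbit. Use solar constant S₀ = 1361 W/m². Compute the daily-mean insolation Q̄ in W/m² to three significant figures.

Solar declination: sin δ = sin ε · sin λ_s = sin 23.44° × sin 177.5° = 0.01735, so δ = +0.994°.
cos H₀ = −tan(+25.9°) tan(+0.994°) = -0.0084, H₀ = 1.5792 rad.
Bracket: H₀ sin φ sin δ + cos φ cos δ sin H₀ = 1.5792×0.43680×0.01735 + 0.89956×0.99985×0.99996 = 0.011968 + 0.899389 = 0.911357.
Q̄ = (S₀/π) × [bracket] = (1361/π) × 0.911357 = 394.8 W/m².

Q̄ ≈ 395 W/m²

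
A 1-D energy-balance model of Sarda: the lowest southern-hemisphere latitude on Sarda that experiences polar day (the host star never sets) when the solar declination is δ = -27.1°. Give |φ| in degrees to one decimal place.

Polar day requires cos H₀ = −tan φ tan δ ≤ −1, i.e. tan φ tan δ ≥ 1.
The boundary is |tan φ| · |tan δ| = 1, so |φ| = 90° − |δ| = 90° − 27.1° = 62.9° in the southern hemisphere.

|φ| = 62.9°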